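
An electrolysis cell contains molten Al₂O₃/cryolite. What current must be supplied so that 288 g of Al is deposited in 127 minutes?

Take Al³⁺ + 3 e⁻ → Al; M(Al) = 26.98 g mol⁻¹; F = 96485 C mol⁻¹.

405 A

n(Al) = 288 / 26.98 = 10.67 mol.
n(e⁻) = 3 × 10.67 = 32.02 mol.
Q = n(e⁻)·F = 32.02 × 96485 = 3090000 C.
I = Q/t = 3090000 / 7620.0 s = 405 A.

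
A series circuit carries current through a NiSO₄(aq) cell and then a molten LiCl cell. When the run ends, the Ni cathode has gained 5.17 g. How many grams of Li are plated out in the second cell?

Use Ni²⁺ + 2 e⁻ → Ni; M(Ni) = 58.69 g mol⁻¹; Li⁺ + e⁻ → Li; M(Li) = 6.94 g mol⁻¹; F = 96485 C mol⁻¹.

n(Ni) = 5.17 / 58.69 = 0.08809 mol.
Since Ni²⁺ + 2 e⁻ → Ni, n(e⁻) passed = 2 × 0.08809 = 0.1762 mol.
Cells in series carry the same charge, so the same 0.1762 mol of electrons passes through cell 2.
Li⁺ + e⁻ → Li, so n(Li) = 0.1762 / 1 = 0.1762 mol.
m(Li) = 0.1762 × 6.94 = 1.22 g.

1.22 g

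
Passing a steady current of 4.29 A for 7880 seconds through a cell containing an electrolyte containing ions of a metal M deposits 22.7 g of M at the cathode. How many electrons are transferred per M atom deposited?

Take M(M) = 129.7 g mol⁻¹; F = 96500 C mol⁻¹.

Q = I·t = 4.290 A × 7880.0 s = 33810 C, so n(e⁻) = 33810/96500 = 0.3503 mol.
n(M) deposited = 22.7 / 129.7 = 0.1750 mol.
Electrons per atom = n(e⁻)/n(M) = 0.3503 / 0.1750 = 2.00 ≈ 2, so the ion is M²⁺.

2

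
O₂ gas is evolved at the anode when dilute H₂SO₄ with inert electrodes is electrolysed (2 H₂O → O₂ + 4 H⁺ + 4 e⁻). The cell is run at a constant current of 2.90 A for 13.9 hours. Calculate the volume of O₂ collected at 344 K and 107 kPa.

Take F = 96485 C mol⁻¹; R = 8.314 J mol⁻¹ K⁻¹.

10.1 L

Q = I·t = 2.900 A × 50040 s = 145100 C.
n(e⁻) = Q/F = 145100 / 96485 = 1.504 mol.
4 electrons are transferred per O₂ molecule, so n(O₂) = 1.504 / 4 = 0.3760 mol.
V = nRT/P = (0.3760 × 8.314 × 344) / (107 × 10³ Pa) = 0.0101 m³ = 10.1 L.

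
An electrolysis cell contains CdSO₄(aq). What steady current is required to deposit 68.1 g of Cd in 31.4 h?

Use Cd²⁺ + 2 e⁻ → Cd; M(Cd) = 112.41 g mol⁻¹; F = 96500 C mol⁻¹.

n(Cd) = 68.1 / 112.41 = 0.6058 mol.
n(e⁻) = 2 × 0.6058 = 1.212 mol.
Q = n(e⁻)·F = 1.212 × 96500 = 116900 C.
I = Q/t = 116900 / 113040 s = 1.03 A.

1.03 A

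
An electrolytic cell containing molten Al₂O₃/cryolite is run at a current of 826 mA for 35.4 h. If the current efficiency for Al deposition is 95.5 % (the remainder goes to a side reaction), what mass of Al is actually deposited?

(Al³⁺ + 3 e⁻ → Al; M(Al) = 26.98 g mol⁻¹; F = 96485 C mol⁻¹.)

Q = I·t = 0.8260 × 127440 = 105300 C.
n(e⁻) = 105300/96485 = 1.091 mol; theoretically n(Al) = 1.091/3 = 0.3637 mol, m_theo = 9.812 g.
At 95.5 % efficiency, m_actual = 0.955 × 9.812 = 9.37 g.

9.37 g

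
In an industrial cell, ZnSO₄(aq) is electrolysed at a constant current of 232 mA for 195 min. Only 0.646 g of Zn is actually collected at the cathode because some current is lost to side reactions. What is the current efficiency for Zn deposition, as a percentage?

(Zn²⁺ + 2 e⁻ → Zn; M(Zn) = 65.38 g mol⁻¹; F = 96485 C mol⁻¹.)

Q = I·t = 0.2320 × 11700 = 2714 C; n(e⁻) = 2714/96485 = 0.02813 mol.
Theoretical n(Zn) = n(e⁻)/2 = 0.01407 mol, i.e. m_theo = 0.01407 × 65.38 = 0.9197 g.
Efficiency = m_actual / m_theo = 0.646 / 0.9197 = 70.2 %.

70.2 %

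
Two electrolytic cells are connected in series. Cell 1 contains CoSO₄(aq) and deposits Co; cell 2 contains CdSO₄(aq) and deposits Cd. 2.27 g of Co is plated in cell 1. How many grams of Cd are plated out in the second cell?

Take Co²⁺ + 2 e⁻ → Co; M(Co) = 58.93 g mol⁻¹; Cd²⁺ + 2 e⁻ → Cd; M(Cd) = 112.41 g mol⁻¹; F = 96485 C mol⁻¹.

4.33 g

n(Co) = 2.27 / 58.93 = 0.03852 mol.
Since Co²⁺ + 2 e⁻ → Co, n(e⁻) passed = 2 × 0.03852 = 0.07704 mol.
Cells in series carry the same charge, so the same 0.07704 mol of electrons passes through cell 2.
Cd²⁺ + 2 e⁻ → Cd, so n(Cd) = 0.07704 / 2 = 0.03852 mol.
m(Cd) = 0.03852 × 112.41 = 4.33 g.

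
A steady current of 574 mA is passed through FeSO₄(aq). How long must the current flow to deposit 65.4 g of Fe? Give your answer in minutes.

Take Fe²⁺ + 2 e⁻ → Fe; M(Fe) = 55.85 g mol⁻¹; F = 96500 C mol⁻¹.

6560 min

n(Fe) = m/M = 65.4 / 55.85 = 1.171 mol.
Each Fe atom requires 2 electrons, so n(e⁻) = 2 × 1.171 = 2.342 mol.
Q = n(e⁻)·F = 2.342 × 96500 = 226000 C.
t = Q/I = 226000 / 0.5740 A = 393700 s = 6560 min.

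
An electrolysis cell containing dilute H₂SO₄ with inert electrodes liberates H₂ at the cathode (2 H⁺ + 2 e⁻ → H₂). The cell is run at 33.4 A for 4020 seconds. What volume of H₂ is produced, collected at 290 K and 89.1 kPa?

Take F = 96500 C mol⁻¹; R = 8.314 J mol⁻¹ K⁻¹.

18.8 L

Q = I·t = 33.40 A × 4020.0 s = 134300 C.
n(e⁻) = Q/F = 134300 / 96500 = 1.391 mol.
2 electrons are transferred per H₂ molecule, so n(H₂) = 1.391 / 2 = 0.6957 mol.
V = nRT/P = (0.6957 × 8.314 × 290) / (89.1 × 10³ Pa) = 0.0188 m³ = 18.8 L.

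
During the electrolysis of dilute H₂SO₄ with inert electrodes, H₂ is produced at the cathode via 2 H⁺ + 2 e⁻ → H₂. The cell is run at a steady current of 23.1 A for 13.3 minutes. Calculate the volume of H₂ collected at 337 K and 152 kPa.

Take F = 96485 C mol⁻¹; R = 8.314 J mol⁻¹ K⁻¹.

1.76 L

Q = I·t = 23.10 A × 798.00 s = 18430 C.
n(e⁻) = Q/F = 18430 / 96485 = 0.1911 mol.
2 electrons are transferred per H₂ molecule, so n(H₂) = 0.1911 / 2 = 0.09553 mol.
V = nRT/P = (0.09553 × 8.314 × 337) / (152 × 10³ Pa) = 0.00176 m³ = 1.76 L.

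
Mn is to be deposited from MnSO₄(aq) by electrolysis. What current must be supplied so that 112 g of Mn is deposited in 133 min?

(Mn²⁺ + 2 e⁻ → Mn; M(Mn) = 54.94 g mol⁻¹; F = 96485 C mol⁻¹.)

n(Mn) = 112 / 54.94 = 2.039 mol.
n(e⁻) = 2 × 2.039 = 4.077 mol.
Q = n(e⁻)·F = 4.077 × 96485 = 393400 C.
I = Q/t = 393400 / 7980.0 s = 49.3 A.

49.3 A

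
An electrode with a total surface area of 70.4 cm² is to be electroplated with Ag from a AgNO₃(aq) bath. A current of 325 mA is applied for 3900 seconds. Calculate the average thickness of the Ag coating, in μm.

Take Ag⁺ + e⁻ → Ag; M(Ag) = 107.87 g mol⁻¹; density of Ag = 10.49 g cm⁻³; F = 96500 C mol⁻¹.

19.2 μm

Q = I·t = 0.3250 × 3900.0 = 1268 C; n(e⁻) = 0.01313 mol.
n(Ag) = n(e⁻)/1 = 0.01313 mol, so m = 0.01313 × 107.87 = 1.417 g.
Volume = m/ρ = 1.417 / 10.49 = 0.1351 cm³.
Thickness = V/A = 0.1351 / 70.4 = 0.00192 cm = 19.2 μm.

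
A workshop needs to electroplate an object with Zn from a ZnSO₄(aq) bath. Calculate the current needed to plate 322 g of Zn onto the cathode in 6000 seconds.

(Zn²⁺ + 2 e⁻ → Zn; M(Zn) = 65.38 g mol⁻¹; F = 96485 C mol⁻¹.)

n(Zn) = 322 / 65.38 = 4.925 mol.
n(e⁻) = 2 × 4.925 = 9.850 mol.
Q = n(e⁻)·F = 9.850 × 96485 = 950400 C.
I = Q/t = 950400 / 6000.0 s = 158 A.

158 A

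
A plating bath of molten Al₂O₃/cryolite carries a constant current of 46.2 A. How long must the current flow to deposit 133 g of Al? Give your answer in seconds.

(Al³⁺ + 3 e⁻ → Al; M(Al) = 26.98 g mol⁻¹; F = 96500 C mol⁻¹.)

30900 s

n(Al) = m/M = 133 / 26.98 = 4.930 mol.
Each Al atom requires 3 electrons, so n(e⁻) = 3 × 4.930 = 14.79 mol.
Q = n(e⁻)·F = 14.79 × 96500 = 1427000 C.
t = Q/I = 1427000 / 46.20 A = 30890 s.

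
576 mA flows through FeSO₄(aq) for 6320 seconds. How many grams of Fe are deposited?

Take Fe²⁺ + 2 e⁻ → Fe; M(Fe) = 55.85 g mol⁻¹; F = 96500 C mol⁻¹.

Q = I·t = 0.5760 A × 6320.0 s = 3640 C.
n(e⁻) = Q/F = 3640 / 96500 = 0.03772 mol.
Fe²⁺ + 2 e⁻ → Fe, so n(Fe) = n(e⁻)/2 = 0.01886 mol.
m = n·M = 0.01886 × 55.85 = 1.05 g.

1.05 g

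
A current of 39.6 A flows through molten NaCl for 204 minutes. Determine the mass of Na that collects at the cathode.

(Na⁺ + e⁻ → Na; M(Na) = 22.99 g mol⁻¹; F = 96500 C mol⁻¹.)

Q = I·t = 39.60 A × 12240 s = 484700 C.
n(e⁻) = Q/F = 484700 / 96500 = 5.023 mol.
Na⁺ + e⁻ → Na, so n(Na) = n(e⁻)/1 = 5.023 mol.
m = n·M = 5.023 × 22.99 = 115 g.

115 g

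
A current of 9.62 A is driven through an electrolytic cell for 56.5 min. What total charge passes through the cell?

32600 C

Q = I·t = 9.620 A × 3390.0 s = 32600 C.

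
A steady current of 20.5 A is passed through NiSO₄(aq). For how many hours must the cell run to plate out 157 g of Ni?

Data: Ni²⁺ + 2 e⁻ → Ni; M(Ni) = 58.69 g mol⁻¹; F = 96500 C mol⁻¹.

7.00 h

n(Ni) = m/M = 157 / 58.69 = 2.675 mol.
Each Ni atom requires 2 electrons, so n(e⁻) = 2 × 2.675 = 5.350 mol.
Q = n(e⁻)·F = 5.350 × 96500 = 516300 C.
t = Q/I = 516300 / 20.50 A = 25180 s = 7.00 h.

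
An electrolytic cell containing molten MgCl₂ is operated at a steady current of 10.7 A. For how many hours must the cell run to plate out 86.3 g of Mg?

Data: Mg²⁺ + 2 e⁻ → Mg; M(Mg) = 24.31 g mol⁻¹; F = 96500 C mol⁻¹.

n(Mg) = m/M = 86.3 / 24.31 = 3.550 mol.
Each Mg atom requires 2 electrons, so n(e⁻) = 2 × 3.550 = 7.100 mol.
Q = n(e⁻)·F = 7.100 × 96500 = 685100 C.
t = Q/I = 685100 / 10.70 A = 64030 s = 17.8 h.

17.8 h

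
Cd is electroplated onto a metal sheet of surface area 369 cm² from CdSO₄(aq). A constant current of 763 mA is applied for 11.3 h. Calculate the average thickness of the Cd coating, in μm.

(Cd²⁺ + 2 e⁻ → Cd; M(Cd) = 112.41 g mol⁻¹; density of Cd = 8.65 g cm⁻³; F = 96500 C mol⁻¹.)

Q = I·t = 0.7630 × 40680 = 31040 C; n(e⁻) = 0.3216 mol.
n(Cd) = n(e⁻)/2 = 0.1608 mol, so m = 0.1608 × 112.41 = 18.08 g.
Volume = m/ρ = 18.08 / 8.65 = 2.090 cm³.
Thickness = V/A = 2.090 / 369 = 0.00566 cm = 56.6 μm.

56.6 μm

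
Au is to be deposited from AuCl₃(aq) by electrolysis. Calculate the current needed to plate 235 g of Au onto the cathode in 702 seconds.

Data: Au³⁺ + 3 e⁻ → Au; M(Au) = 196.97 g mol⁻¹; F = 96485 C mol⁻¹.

492 A

n(Au) = 235 / 196.97 = 1.193 mol.
n(e⁻) = 3 × 1.193 = 3.579 mol.
Q = n(e⁻)·F = 3.579 × 96485 = 345300 C.
I = Q/t = 345300 / 702.00 s = 492 A.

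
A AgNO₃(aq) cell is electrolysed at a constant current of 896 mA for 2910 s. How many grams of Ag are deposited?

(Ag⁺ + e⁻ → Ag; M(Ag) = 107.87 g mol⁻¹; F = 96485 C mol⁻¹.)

2.92 g

Q = I·t = 0.8960 A × 2910.0 s = 2607 C.
n(e⁻) = Q/F = 2607 / 96485 = 0.02702 mol.
Ag⁺ + e⁻ → Ag, so n(Ag) = n(e⁻)/1 = 0.02702 mol.
m = n·M = 0.02702 × 107.87 = 2.92 g.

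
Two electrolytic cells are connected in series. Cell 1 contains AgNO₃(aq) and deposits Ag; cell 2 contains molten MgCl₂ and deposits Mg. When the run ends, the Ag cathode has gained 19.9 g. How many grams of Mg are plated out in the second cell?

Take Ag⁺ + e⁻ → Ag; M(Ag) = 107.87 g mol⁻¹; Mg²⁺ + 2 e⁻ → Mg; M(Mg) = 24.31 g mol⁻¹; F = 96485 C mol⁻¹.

n(Ag) = 19.9 / 107.87 = 0.1845 mol.
Since Ag⁺ + e⁻ → Ag, n(e⁻) passed = 1 × 0.1845 = 0.1845 mol.
Cells in series carry the same charge, so the same 0.1845 mol of electrons passes through cell 2.
Mg²⁺ + 2 e⁻ → Mg, so n(Mg) = 0.1845 / 2 = 0.09224 mol.
m(Mg) = 0.09224 × 24.31 = 2.24 g.

2.24 g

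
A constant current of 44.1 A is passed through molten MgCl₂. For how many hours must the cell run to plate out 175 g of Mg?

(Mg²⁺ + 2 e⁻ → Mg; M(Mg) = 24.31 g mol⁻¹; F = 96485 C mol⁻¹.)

n(Mg) = m/M = 175 / 24.31 = 7.199 mol.
Each Mg atom requires 2 electrons, so n(e⁻) = 2 × 7.199 = 14.40 mol.
Q = n(e⁻)·F = 14.40 × 96485 = 1389000 C.
t = Q/I = 1389000 / 44.10 A = 31500 s = 8.75 h.

8.75 h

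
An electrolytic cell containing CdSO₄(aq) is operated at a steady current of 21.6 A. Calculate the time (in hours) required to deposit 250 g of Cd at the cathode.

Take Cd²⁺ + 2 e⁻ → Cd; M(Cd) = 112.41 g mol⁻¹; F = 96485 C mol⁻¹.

n(Cd) = m/M = 250 / 112.41 = 2.224 mol.
Each Cd atom requires 2 electrons, so n(e⁻) = 2 × 2.224 = 4.448 mol.
Q = n(e⁻)·F = 4.448 × 96485 = 429200 C.
t = Q/I = 429200 / 21.60 A = 19870 s = 5.52 h.

5.52 h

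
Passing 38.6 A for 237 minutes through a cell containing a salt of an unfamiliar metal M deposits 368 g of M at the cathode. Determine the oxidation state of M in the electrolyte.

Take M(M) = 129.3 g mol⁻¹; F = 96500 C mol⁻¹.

Q = I·t = 38.60 A × 14220 s = 548900 C, so n(e⁻) = 548900/96500 = 5.688 mol.
n(M) deposited = 368 / 129.3 = 2.846 mol.
Electrons per atom = n(e⁻)/n(M) = 5.688 / 2.846 = 2.00 ≈ 2, so the ion is M²⁺.

+2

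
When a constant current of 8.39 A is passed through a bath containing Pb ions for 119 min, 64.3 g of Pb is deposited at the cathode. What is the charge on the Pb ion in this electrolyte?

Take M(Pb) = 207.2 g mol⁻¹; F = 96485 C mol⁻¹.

Q = I·t = 8.390 A × 7140.0 s = 59900 C, so n(e⁻) = 59900/96485 = 0.6209 mol.
n(Pb) deposited = 64.3 / 207.2 = 0.3103 mol.
Electrons per atom = n(e⁻)/n(Pb) = 0.6209 / 0.3103 = 2.00 ≈ 2, so the ion is Pb²⁺.

+2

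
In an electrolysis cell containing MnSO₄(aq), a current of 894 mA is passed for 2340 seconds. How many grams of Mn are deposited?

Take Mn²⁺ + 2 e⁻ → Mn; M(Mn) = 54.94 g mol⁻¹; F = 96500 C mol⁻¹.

Q = I·t = 0.8940 A × 2340.0 s = 2092 C.
n(e⁻) = Q/F = 2092 / 96500 = 0.02168 mol.
Mn²⁺ + 2 e⁻ → Mn, so n(Mn) = n(e⁻)/2 = 0.01084 mol.
m = n·M = 0.01084 × 54.94 = 0.596 g.

0.596 g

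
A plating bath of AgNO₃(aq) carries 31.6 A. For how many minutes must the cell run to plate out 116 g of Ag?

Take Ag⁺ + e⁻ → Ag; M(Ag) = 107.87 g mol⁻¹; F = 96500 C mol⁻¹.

n(Ag) = m/M = 116 / 107.87 = 1.075 mol.
Each Ag atom requires 1 electron, so n(e⁻) = 1 × 1.075 = 1.075 mol.
Q = n(e⁻)·F = 1.075 × 96500 = 103800 C.
t = Q/I = 103800 / 31.60 A = 3284 s = 54.7 min.

54.7 min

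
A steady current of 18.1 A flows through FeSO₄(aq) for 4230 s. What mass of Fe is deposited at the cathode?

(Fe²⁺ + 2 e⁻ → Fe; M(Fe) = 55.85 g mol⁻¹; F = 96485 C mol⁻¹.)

22.2 g

Q = I·t = 18.10 A × 4230.0 s = 76560 C.
n(e⁻) = Q/F = 76560 / 96485 = 0.7935 mol.
Fe²⁺ + 2 e⁻ → Fe, so n(Fe) = n(e⁻)/2 = 0.3968 mol.
m = n·M = 0.3968 × 55.85 = 22.2 g.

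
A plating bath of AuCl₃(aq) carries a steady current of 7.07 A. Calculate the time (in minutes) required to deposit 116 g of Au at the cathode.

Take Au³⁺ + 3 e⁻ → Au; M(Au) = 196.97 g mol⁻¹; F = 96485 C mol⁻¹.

n(Au) = m/M = 116 / 196.97 = 0.5889 mol.
Each Au atom requires 3 electrons, so n(e⁻) = 3 × 0.5889 = 1.767 mol.
Q = n(e⁻)·F = 1.767 × 96485 = 170500 C.
t = Q/I = 170500 / 7.070 A = 24110 s = 402 min.

402 min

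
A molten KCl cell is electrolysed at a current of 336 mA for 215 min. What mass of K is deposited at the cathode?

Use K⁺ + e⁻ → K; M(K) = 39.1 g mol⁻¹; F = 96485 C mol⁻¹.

Q = I·t = 0.3360 A × 12900 s = 4334 C.
n(e⁻) = Q/F = 4334 / 96485 = 0.04492 mol.
K⁺ + e⁻ → K, so n(K) = n(e⁻)/1 = 0.04492 mol.
m = n·M = 0.04492 × 39.1 = 1.76 g.

1.76 g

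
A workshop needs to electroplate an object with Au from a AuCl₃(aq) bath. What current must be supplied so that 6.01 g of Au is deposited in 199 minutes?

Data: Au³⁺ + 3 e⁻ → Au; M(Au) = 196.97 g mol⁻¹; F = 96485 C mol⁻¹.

0.740 A

n(Au) = 6.01 / 196.97 = 0.03051 mol.
n(e⁻) = 3 × 0.03051 = 0.09154 mol.
Q = n(e⁻)·F = 0.09154 × 96485 = 8832 C.
I = Q/t = 8832 / 11940 s = 0.740 A.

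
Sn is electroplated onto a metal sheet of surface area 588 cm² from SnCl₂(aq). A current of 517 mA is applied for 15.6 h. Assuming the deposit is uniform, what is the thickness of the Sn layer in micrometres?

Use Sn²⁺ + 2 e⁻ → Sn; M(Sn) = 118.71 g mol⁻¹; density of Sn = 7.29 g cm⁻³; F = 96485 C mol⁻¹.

Q = I·t = 0.5170 × 56160 = 29030 C; n(e⁻) = 0.3009 mol.
n(Sn) = n(e⁻)/2 = 0.1505 mol, so m = 0.1505 × 118.71 = 17.86 g.
Volume = m/ρ = 17.86 / 7.29 = 2.450 cm³.
Thickness = V/A = 2.450 / 588 = 0.00417 cm = 41.7 μm.

41.7 μm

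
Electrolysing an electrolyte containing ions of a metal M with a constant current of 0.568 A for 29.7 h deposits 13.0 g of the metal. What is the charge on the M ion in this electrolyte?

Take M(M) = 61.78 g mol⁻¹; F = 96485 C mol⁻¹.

Q = I·t = 0.5680 A × 106920 s = 60730 C, so n(e⁻) = 60730/96485 = 0.6294 mol.
n(M) deposited = 13.0 / 61.78 = 0.2104 mol.
Electrons per atom = n(e⁻)/n(M) = 0.6294 / 0.2104 = 2.99 ≈ 3, so the ion is M³⁺.

+3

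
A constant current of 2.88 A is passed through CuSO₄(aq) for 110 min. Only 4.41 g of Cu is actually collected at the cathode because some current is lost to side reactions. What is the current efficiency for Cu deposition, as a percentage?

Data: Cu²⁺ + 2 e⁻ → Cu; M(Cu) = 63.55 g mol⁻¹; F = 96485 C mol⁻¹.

Q = I·t = 2.880 × 6600.0 = 19010 C; n(e⁻) = 19010/96485 = 0.1970 mol.
Theoretical n(Cu) = n(e⁻)/2 = 0.09850 mol, i.e. m_theo = 0.09850 × 63.55 = 6.260 g.
Efficiency = m_actual / m_theo = 4.41 / 6.260 = 70.4 %.

70.4 %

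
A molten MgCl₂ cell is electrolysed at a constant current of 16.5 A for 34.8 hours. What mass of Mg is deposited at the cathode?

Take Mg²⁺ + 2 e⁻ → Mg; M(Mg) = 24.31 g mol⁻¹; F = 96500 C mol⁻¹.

Q = I·t = 16.50 A × 125280 s = 2067000 C.
n(e⁻) = Q/F = 2067000 / 96500 = 21.42 mol.
Mg²⁺ + 2 e⁻ → Mg, so n(Mg) = n(e⁻)/2 = 10.71 mol.
m = n·M = 10.71 × 24.31 = 260 g.

260 g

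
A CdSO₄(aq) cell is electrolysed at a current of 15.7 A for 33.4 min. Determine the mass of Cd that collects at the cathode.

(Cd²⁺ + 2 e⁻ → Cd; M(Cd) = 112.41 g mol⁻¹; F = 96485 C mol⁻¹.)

Q = I·t = 15.70 A × 2004.0 s = 31460 C.
n(e⁻) = Q/F = 31460 / 96485 = 0.3261 mol.
Cd²⁺ + 2 e⁻ → Cd, so n(Cd) = n(e⁻)/2 = 0.1630 mol.
m = n·M = 0.1630 × 112.41 = 18.3 g.

18.3 g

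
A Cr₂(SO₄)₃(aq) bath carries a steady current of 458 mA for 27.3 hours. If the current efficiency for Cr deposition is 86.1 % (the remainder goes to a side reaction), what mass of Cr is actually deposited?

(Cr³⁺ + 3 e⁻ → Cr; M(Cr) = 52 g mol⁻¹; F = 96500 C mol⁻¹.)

Q = I·t = 0.4580 × 98280 = 45010 C.
n(e⁻) = 45010/96500 = 0.4664 mol; theoretically n(Cr) = 0.4664/3 = 0.1555 mol, m_theo = 8.085 g.
At 86.1 % efficiency, m_actual = 0.861 × 8.085 = 6.96 g.

6.96 g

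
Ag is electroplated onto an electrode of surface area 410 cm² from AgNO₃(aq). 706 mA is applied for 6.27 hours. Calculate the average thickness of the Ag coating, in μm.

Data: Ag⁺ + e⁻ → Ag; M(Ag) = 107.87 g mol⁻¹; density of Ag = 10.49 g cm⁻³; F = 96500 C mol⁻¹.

41.4 μm

Q = I·t = 0.7060 × 22572 = 15940 C; n(e⁻) = 0.1651 mol.
n(Ag) = n(e⁻)/1 = 0.1651 mol, so m = 0.1651 × 107.87 = 17.81 g.
Volume = m/ρ = 17.81 / 10.49 = 1.698 cm³.
Thickness = V/A = 1.698 / 410 = 0.00414 cm = 41.4 μm.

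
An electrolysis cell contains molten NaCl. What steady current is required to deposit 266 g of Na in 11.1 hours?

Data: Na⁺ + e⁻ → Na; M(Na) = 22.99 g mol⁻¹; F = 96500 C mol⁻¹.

n(Na) = 266 / 22.99 = 11.57 mol.
n(e⁻) = 1 × 11.57 = 11.57 mol.
Q = n(e⁻)·F = 11.57 × 96500 = 1117000 C.
I = Q/t = 1117000 / 39960 s = 27.9 A.

27.9 A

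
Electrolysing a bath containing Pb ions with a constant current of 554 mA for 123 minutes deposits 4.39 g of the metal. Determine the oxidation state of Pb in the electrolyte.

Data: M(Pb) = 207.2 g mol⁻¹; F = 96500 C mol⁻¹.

+2

Q = I·t = 0.5540 A × 7380.0 s = 4089 C, so n(e⁻) = 4089/96500 = 0.04237 mol.
n(Pb) deposited = 4.39 / 207.2 = 0.02119 mol.
Electrons per atom = n(e⁻)/n(Pb) = 0.04237 / 0.02119 = 2.00 ≈ 2, so the ion is Pb²⁺.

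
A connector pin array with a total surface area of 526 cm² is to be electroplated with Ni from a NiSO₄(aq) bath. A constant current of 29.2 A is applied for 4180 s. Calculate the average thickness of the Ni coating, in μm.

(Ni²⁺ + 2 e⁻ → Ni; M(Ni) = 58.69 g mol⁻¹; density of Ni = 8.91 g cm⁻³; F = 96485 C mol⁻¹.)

79.2 μm

Q = I·t = 29.20 × 4180.0 = 122100 C; n(e⁻) = 1.265 mol.
n(Ni) = n(e⁻)/2 = 0.6325 mol, so m = 0.6325 × 58.69 = 37.12 g.
Volume = m/ρ = 37.12 / 8.91 = 4.166 cm³.
Thickness = V/A = 4.166 / 526 = 0.00792 cm = 79.2 μm.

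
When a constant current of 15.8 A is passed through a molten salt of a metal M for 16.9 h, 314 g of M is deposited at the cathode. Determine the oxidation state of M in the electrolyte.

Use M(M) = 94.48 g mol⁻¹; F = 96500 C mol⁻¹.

+3

Q = I·t = 15.80 A × 60840 s = 961300 C, so n(e⁻) = 961300/96500 = 9.961 mol.
n(M) deposited = 314 / 94.48 = 3.323 mol.
Electrons per atom = n(e⁻)/n(M) = 9.961 / 3.323 = 3.00 ≈ 3, so the ion is M³⁺.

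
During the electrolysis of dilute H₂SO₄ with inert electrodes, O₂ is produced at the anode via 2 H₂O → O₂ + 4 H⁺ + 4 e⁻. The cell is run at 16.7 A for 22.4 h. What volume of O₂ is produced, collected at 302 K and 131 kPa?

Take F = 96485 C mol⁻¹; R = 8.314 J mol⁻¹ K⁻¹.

Q = I·t = 16.70 A × 80640 s = 1347000 C.
n(e⁻) = Q/F = 1347000 / 96485 = 13.96 mol.
4 electrons are transferred per O₂ molecule, so n(O₂) = 13.96 / 4 = 3.489 mol.
V = nRT/P = (3.489 × 8.314 × 302) / (131 × 10³ Pa) = 0.0669 m³ = 66.9 L.

66.9 L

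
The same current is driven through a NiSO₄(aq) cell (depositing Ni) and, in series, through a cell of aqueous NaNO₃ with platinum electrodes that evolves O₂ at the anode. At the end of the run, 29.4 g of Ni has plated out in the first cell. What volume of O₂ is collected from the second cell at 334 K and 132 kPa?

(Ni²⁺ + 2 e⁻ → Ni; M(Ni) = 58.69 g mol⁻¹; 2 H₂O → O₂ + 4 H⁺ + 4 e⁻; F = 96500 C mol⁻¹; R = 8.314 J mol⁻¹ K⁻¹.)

n(Ni) = 29.4 / 58.69 = 0.5009 mol, so n(e⁻) = 2 × 0.5009 = 1.002 mol.
The cells are in series, so the same 1.002 mol of electrons passes through the second cell.
2 H₂O → O₂ + 4 H⁺ + 4 e⁻ — 4 mol e⁻ per mol O₂, so n(O₂) = 1.002/4 = 0.2505 mol.
V = nRT/P = (0.2505 × 8.314 × 334) / (132 × 10³) = 0.00527 m³ = 5.27 L.

5.27 L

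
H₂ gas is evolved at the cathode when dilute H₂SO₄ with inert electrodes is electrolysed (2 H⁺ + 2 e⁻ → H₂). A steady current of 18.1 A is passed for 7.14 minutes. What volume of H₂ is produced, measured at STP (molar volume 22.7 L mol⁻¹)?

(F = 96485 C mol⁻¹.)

0.912 L

Q = I·t = 18.10 A × 428.40 s = 7754 C.
n(e⁻) = Q/F = 7754 / 96485 = 0.08037 mol.
2 electrons are transferred per H₂ molecule, so n(H₂) = 0.08037 / 2 = 0.04018 mol.
V = n × V_m = 0.04018 × 22.7 = 0.912 L.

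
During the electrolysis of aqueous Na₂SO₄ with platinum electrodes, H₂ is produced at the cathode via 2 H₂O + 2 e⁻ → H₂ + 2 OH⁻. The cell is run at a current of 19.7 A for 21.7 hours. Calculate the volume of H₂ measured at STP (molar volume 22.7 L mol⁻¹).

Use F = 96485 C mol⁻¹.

181 L

Q = I·t = 19.70 A × 78120 s = 1539000 C.
n(e⁻) = Q/F = 1539000 / 96485 = 15.95 mol.
2 electrons are transferred per H₂ molecule, so n(H₂) = 15.95 / 2 = 7.975 mol.
V = n × V_m = 7.975 × 22.7 = 181 L.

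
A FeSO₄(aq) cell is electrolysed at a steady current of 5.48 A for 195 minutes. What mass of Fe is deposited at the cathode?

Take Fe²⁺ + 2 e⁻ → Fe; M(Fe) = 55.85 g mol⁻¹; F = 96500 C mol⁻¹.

Q = I·t = 5.480 A × 11700 s = 64120 C.
n(e⁻) = Q/F = 64120 / 96500 = 0.6644 mol.
Fe²⁺ + 2 e⁻ → Fe, so n(Fe) = n(e⁻)/2 = 0.3322 mol.
m = n·M = 0.3322 × 55.85 = 18.6 g.

18.6 g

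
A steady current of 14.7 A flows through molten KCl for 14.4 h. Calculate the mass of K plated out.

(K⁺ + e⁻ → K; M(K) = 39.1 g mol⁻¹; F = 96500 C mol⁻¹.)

309 g

Q = I·t = 14.70 A × 51840 s = 762000 C.
n(e⁻) = Q/F = 762000 / 96500 = 7.897 mol.
K⁺ + e⁻ → K, so n(K) = n(e⁻)/1 = 7.897 mol.
m = n·M = 7.897 × 39.1 = 309 g.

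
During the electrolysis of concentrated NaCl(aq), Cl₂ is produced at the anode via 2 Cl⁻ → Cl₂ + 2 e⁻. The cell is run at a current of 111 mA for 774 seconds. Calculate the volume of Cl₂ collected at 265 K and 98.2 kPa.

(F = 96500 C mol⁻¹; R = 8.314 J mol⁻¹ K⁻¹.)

0.00999 L

Q = I·t = 0.1110 A × 774.00 s = 85.91 C.
n(e⁻) = Q/F = 85.91 / 96500 = 0.0008903 mol.
2 electrons are transferred per Cl₂ molecule, so n(Cl₂) = 0.0008903 / 2 = 0.0004452 mol.
V = nRT/P = (0.0004452 × 8.314 × 265) / (98.2 × 10³ Pa) = 9.99 × 10⁻⁶ m³ = 0.00999 L.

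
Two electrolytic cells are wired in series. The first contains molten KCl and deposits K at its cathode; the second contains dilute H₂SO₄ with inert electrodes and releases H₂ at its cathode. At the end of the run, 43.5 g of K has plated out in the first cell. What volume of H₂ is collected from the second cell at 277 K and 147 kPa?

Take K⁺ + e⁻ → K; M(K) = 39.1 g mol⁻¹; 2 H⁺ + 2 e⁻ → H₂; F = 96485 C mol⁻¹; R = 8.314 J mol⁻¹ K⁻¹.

8.71 L

n(K) = 43.5 / 39.1 = 1.113 mol, so n(e⁻) = 1 × 1.113 = 1.113 mol.
The cells are in series, so the same 1.113 mol of electrons passes through the second cell.
2 H⁺ + 2 e⁻ → H₂ — 2 mol e⁻ per mol H₂, so n(H₂) = 1.113/2 = 0.5563 mol.
V = nRT/P = (0.5563 × 8.314 × 277) / (147 × 10³) = 0.00871 m³ = 8.71 L.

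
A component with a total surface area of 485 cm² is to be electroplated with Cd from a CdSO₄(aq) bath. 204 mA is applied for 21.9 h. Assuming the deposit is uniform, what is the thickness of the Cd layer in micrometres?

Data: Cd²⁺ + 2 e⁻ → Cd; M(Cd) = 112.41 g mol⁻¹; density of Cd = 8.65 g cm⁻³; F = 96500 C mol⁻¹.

22.3 μm

Q = I·t = 0.2040 × 78840 = 16080 C; n(e⁻) = 0.1667 mol.
n(Cd) = n(e⁻)/2 = 0.08333 mol, so m = 0.08333 × 112.41 = 9.368 g.
Volume = m/ρ = 9.368 / 8.65 = 1.083 cm³.
Thickness = V/A = 1.083 / 485 = 0.00223 cm = 22.3 μm.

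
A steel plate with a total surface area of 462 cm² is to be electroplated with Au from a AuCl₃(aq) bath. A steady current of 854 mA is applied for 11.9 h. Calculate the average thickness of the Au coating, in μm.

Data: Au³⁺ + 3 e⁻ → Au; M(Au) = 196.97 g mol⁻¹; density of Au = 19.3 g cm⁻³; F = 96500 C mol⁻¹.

Q = I·t = 0.8540 × 42840 = 36590 C; n(e⁻) = 0.3791 mol.
n(Au) = n(e⁻)/3 = 0.1264 mol, so m = 0.1264 × 196.97 = 24.89 g.
Volume = m/ρ = 24.89 / 19.3 = 1.290 cm³.
Thickness = V/A = 1.290 / 462 = 0.00279 cm = 27.9 μm.

27.9 μm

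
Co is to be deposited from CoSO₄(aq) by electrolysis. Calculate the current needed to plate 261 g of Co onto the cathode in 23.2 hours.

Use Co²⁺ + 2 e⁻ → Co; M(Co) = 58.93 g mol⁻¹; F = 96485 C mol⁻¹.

n(Co) = 261 / 58.93 = 4.429 mol.
n(e⁻) = 2 × 4.429 = 8.858 mol.
Q = n(e⁻)·F = 8.858 × 96485 = 854700 C.
I = Q/t = 854700 / 83520 s = 10.2 A.

10.2 A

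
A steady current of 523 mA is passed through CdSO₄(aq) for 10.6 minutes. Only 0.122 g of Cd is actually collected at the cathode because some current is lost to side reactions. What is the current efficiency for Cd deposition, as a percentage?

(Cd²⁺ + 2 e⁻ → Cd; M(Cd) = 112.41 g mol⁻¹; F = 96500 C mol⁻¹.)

Q = I·t = 0.5230 × 636.00 = 332.6 C; n(e⁻) = 332.6/96500 = 0.003447 mol.
Theoretical n(Cd) = n(e⁻)/2 = 0.001723 mol, i.e. m_theo = 0.001723 × 112.41 = 0.1937 g.
Efficiency = m_actual / m_theo = 0.122 / 0.1937 = 63.0 %.

63.0 %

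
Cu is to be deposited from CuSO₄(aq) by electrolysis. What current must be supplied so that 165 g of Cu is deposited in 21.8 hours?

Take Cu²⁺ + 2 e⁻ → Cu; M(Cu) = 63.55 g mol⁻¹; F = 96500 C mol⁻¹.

6.39 A

n(Cu) = 165 / 63.55 = 2.596 mol.
n(e⁻) = 2 × 2.596 = 5.193 mol.
Q = n(e⁻)·F = 5.193 × 96500 = 501100 C.
I = Q/t = 501100 / 78480 s = 6.39 A.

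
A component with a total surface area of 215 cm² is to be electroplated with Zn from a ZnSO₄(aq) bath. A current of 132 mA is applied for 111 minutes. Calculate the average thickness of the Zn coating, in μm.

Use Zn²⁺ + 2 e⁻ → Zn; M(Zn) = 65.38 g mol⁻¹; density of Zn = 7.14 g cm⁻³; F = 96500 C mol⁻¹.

1.94 μm

Q = I·t = 0.1320 × 6660.0 = 879.1 C; n(e⁻) = 0.009110 mol.
n(Zn) = n(e⁻)/2 = 0.004555 mol, so m = 0.004555 × 65.38 = 0.2978 g.
Volume = m/ρ = 0.2978 / 7.14 = 0.04171 cm³.
Thickness = V/A = 0.04171 / 215 = 1.94 × 10⁻⁴ cm = 1.94 μm.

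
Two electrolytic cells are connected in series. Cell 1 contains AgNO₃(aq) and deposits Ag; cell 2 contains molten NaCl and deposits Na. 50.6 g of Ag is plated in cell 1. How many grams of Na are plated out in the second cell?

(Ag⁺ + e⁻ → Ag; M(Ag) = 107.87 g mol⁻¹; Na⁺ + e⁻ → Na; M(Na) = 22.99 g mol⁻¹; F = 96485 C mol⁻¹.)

10.8 g

n(Ag) = 50.6 / 107.87 = 0.4691 mol.
Since Ag⁺ + e⁻ → Ag, n(e⁻) passed = 1 × 0.4691 = 0.4691 mol.
Cells in series carry the same charge, so the same 0.4691 mol of electrons passes through cell 2.
Na⁺ + e⁻ → Na, so n(Na) = 0.4691 / 1 = 0.4691 mol.
m(Na) = 0.4691 × 22.99 = 10.8 g.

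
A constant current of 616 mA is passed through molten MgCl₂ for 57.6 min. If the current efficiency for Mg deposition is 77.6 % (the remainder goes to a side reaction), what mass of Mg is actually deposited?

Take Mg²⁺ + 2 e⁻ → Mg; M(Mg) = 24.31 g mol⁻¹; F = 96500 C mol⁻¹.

0.208 g

Q = I·t = 0.6160 × 3456.0 = 2129 C.
n(e⁻) = 2129/96500 = 0.02206 mol; theoretically n(Mg) = 0.02206/2 = 0.01103 mol, m_theo = 0.2682 g.
At 77.6 % efficiency, m_actual = 0.776 × 0.2682 = 0.208 g.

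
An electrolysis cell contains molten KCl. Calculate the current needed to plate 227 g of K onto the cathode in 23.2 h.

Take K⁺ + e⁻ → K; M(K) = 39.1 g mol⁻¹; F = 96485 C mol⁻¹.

n(K) = 227 / 39.1 = 5.806 mol.
n(e⁻) = 1 × 5.806 = 5.806 mol.
Q = n(e⁻)·F = 5.806 × 96485 = 560200 C.
I = Q/t = 560200 / 83520 s = 6.71 A.

6.71 A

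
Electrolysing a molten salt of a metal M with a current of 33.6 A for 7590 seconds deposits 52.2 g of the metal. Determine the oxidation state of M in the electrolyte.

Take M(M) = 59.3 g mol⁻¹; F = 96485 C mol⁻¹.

+3

Q = I·t = 33.60 A × 7590.0 s = 255000 C, so n(e⁻) = 255000/96485 = 2.643 mol.
n(M) deposited = 52.2 / 59.3 = 0.8803 mol.
Electrons per atom = n(e⁻)/n(M) = 2.643 / 0.8803 = 3.00 ≈ 3, so the ion is M³⁺.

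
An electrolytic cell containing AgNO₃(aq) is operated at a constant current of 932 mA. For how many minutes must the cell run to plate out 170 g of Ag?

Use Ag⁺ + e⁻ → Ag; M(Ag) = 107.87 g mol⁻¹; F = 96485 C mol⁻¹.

2720 min

n(Ag) = m/M = 170 / 107.87 = 1.576 mol.
Each Ag atom requires 1 electron, so n(e⁻) = 1 × 1.576 = 1.576 mol.
Q = n(e⁻)·F = 1.576 × 96485 = 152100 C.
t = Q/I = 152100 / 0.9320 A = 163200 s = 2720 min.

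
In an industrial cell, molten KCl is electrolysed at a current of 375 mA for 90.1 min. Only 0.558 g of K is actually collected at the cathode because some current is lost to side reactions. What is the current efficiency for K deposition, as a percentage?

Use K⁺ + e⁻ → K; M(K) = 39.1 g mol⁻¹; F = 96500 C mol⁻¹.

Q = I·t = 0.3750 × 5406.0 = 2027 C; n(e⁻) = 2027/96500 = 0.02101 mol.
Theoretical n(K) = n(e⁻)/1 = 0.02101 mol, i.e. m_theo = 0.02101 × 39.1 = 0.8214 g.
Efficiency = m_actual / m_theo = 0.558 / 0.8214 = 67.9 %.

67.9 %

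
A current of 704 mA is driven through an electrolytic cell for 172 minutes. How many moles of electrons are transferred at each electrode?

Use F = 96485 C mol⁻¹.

0.0753 mol

Q = I·t = 0.7040 A × 10320 s = 7265 C.
n(e⁻) = Q/F = 7265 / 96485 = 0.0753 mol.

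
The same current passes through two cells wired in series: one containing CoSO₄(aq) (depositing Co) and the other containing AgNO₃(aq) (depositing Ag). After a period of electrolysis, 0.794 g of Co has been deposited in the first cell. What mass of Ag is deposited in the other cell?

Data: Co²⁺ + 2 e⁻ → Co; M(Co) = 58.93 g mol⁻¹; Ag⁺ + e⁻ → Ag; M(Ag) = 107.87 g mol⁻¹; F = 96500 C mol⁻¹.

n(Co) = 0.794 / 58.93 = 0.01347 mol.
Since Co²⁺ + 2 e⁻ → Co, n(e⁻) passed = 2 × 0.01347 = 0.02695 mol.
Cells in series carry the same charge, so the same 0.02695 mol of electrons passes through cell 2.
Ag⁺ + e⁻ → Ag, so n(Ag) = 0.02695 / 1 = 0.02695 mol.
m(Ag) = 0.02695 × 107.87 = 2.91 g.

2.91 g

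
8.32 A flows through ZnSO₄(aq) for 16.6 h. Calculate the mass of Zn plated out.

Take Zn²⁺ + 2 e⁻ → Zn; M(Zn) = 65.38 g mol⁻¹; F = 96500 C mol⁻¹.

168 g

Q = I·t = 8.320 A × 59760 s = 497200 C.
n(e⁻) = Q/F = 497200 / 96500 = 5.152 mol.
Zn²⁺ + 2 e⁻ → Zn, so n(Zn) = n(e⁻)/2 = 2.576 mol.
m = n·M = 2.576 × 65.38 = 168 g.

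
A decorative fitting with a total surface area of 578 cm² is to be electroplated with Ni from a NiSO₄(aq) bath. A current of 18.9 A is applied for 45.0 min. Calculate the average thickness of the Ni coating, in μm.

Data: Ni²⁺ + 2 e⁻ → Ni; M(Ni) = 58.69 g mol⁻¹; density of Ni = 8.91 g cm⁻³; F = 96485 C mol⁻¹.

30.1 μm

Q = I·t = 18.90 × 2700.0 = 51030 C; n(e⁻) = 0.5289 mol.
n(Ni) = n(e⁻)/2 = 0.2644 mol, so m = 0.2644 × 58.69 = 15.52 g.
Volume = m/ρ = 15.52 / 8.91 = 1.742 cm³.
Thickness = V/A = 1.742 / 578 = 0.00301 cm = 30.1 μm.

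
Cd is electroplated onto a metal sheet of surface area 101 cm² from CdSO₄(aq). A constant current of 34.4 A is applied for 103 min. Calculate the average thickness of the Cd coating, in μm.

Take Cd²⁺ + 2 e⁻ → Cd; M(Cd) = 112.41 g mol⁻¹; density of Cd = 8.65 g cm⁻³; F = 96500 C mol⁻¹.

Q = I·t = 34.40 × 6180.0 = 212600 C; n(e⁻) = 2.203 mol.
n(Cd) = n(e⁻)/2 = 1.102 mol, so m = 1.102 × 112.41 = 123.8 g.
Volume = m/ρ = 123.8 / 8.65 = 14.31 cm³.
Thickness = V/A = 14.31 / 101 = 0.142 cm = 1420 μm.

1420 μm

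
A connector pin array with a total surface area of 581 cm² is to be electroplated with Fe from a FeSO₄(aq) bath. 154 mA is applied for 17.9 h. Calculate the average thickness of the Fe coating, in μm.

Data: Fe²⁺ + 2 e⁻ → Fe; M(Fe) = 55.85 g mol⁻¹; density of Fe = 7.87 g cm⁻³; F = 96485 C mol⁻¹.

Q = I·t = 0.1540 × 64440 = 9924 C; n(e⁻) = 0.1029 mol.
n(Fe) = n(e⁻)/2 = 0.05143 mol, so m = 0.05143 × 55.85 = 2.872 g.
Volume = m/ρ = 2.872 / 7.87 = 0.3650 cm³.
Thickness = V/A = 0.3650 / 581 = 6.28 × 10⁻⁴ cm = 6.28 μm.

6.28 μm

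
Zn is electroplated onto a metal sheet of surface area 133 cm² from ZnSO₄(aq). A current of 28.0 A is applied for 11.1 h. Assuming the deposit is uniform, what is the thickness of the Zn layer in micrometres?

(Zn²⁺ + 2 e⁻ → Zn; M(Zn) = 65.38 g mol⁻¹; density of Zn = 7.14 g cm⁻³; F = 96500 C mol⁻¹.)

Q = I·t = 28.00 × 39960 = 1119000 C; n(e⁻) = 11.59 mol.
n(Zn) = n(e⁻)/2 = 5.797 mol, so m = 5.797 × 65.38 = 379.0 g.
Volume = m/ρ = 379.0 / 7.14 = 53.09 cm³.
Thickness = V/A = 53.09 / 133 = 0.399 cm = 3990 μm.

3990 μm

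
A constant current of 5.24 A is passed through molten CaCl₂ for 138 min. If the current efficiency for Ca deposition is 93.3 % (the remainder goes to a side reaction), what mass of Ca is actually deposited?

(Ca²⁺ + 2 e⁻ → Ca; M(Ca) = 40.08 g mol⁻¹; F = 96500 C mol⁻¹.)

Q = I·t = 5.240 × 8280.0 = 43390 C.
n(e⁻) = 43390/96500 = 0.4496 mol; theoretically n(Ca) = 0.4496/2 = 0.2248 mol, m_theo = 9.010 g.
At 93.3 % efficiency, m_actual = 0.933 × 9.010 = 8.41 g.

8.41 g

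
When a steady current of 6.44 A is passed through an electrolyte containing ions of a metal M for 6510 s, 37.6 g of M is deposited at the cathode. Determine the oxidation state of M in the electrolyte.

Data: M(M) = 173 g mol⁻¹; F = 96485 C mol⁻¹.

Q = I·t = 6.440 A × 6510.0 s = 41920 C, so n(e⁻) = 41920/96485 = 0.4345 mol.
n(M) deposited = 37.6 / 173 = 0.2173 mol.
Electrons per atom = n(e⁻)/n(M) = 0.4345 / 0.2173 = 2.00 ≈ 2, so the ion is M²⁺.

+2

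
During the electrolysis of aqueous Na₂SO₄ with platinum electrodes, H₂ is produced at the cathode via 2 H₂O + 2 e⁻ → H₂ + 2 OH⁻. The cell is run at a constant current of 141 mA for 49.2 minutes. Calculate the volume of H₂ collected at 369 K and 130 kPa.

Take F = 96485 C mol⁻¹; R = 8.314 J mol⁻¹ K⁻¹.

0.0509 L

Q = I·t = 0.1410 A × 2952.0 s = 416.2 C.
n(e⁻) = Q/F = 416.2 / 96485 = 0.004314 mol.
2 electrons are transferred per H₂ molecule, so n(H₂) = 0.004314 / 2 = 0.002157 mol.
V = nRT/P = (0.002157 × 8.314 × 369) / (130 × 10³ Pa) = 5.09 × 10⁻⁵ m³ = 0.0509 L.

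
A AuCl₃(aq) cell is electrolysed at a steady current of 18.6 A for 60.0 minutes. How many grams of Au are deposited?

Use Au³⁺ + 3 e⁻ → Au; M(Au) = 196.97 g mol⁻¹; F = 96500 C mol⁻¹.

45.6 g

Q = I·t = 18.60 A × 3600.0 s = 66960 C.
n(e⁻) = Q/F = 66960 / 96500 = 0.6939 mol.
Au³⁺ + 3 e⁻ → Au, so n(Au) = n(e⁻)/3 = 0.2313 mol.
m = n·M = 0.2313 × 196.97 = 45.6 g.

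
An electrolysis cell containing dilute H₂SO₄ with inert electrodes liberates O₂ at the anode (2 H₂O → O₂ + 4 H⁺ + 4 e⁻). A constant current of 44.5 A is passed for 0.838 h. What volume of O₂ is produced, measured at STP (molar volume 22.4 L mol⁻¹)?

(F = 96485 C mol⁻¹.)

7.79 L

Q = I·t = 44.50 A × 3016.8 s = 134200 C.
n(e⁻) = Q/F = 134200 / 96485 = 1.391 mol.
4 electrons are transferred per O₂ molecule, so n(O₂) = 1.391 / 4 = 0.3478 mol.
V = n × V_m = 0.3478 × 22.4 = 7.79 L.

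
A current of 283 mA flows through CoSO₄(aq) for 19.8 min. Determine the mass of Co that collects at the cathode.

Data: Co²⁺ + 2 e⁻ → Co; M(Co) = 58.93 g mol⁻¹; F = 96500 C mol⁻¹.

Q = I·t = 0.2830 A × 1188.0 s = 336.2 C.
n(e⁻) = Q/F = 336.2 / 96500 = 0.003484 mol.
Co²⁺ + 2 e⁻ → Co, so n(Co) = n(e⁻)/2 = 0.001742 mol.
m = n·M = 0.001742 × 58.93 = 0.103 g.

0.103 g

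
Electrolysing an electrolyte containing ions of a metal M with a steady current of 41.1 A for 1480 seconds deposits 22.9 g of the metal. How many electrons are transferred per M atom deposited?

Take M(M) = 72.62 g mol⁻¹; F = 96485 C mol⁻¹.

Q = I·t = 41.10 A × 1480.0 s = 60830 C, so n(e⁻) = 60830/96485 = 0.6304 mol.
n(M) deposited = 22.9 / 72.62 = 0.3153 mol.
Electrons per atom = n(e⁻)/n(M) = 0.6304 / 0.3153 = 2.00 ≈ 2, so the ion is M²⁺.

2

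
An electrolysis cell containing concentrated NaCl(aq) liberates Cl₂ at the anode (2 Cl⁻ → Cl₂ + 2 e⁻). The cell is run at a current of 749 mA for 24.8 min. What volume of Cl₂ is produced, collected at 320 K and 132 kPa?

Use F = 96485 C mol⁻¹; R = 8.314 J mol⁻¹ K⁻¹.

0.116 L

Q = I·t = 0.7490 A × 1488.0 s = 1115 C.
n(e⁻) = Q/F = 1115 / 96485 = 0.01155 mol.
2 electrons are transferred per Cl₂ molecule, so n(Cl₂) = 0.01155 / 2 = 0.005776 mol.
V = nRT/P = (0.005776 × 8.314 × 320) / (132 × 10³ Pa) = 1.16 × 10⁻⁴ m³ = 0.116 L.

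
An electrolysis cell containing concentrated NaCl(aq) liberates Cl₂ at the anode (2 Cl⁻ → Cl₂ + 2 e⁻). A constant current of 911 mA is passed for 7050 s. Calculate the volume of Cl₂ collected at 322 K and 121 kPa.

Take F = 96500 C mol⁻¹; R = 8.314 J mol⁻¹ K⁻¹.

Q = I·t = 0.9110 A × 7050.0 s = 6423 C.
n(e⁻) = Q/F = 6423 / 96500 = 0.06655 mol.
2 electrons are transferred per Cl₂ molecule, so n(Cl₂) = 0.06655 / 2 = 0.03328 mol.
V = nRT/P = (0.03328 × 8.314 × 322) / (121 × 10³ Pa) = 7.36 × 10⁻⁴ m³ = 0.736 L.

0.736 L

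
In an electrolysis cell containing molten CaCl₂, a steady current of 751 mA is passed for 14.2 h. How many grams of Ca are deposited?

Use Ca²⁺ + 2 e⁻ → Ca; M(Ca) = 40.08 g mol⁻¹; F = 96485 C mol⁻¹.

Q = I·t = 0.7510 A × 51120 s = 38390 C.
n(e⁻) = Q/F = 38390 / 96485 = 0.3979 mol.
Ca²⁺ + 2 e⁻ → Ca, so n(Ca) = n(e⁻)/2 = 0.1989 mol.
m = n·M = 0.1989 × 40.08 = 7.97 g.

7.97 g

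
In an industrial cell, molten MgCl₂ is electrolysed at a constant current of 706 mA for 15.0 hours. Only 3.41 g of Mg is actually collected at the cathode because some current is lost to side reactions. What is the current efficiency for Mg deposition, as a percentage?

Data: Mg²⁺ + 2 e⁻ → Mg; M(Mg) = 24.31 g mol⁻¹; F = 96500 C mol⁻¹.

Q = I·t = 0.7060 × 54000 = 38120 C; n(e⁻) = 38120/96500 = 0.3951 mol.
Theoretical n(Mg) = n(e⁻)/2 = 0.1975 mol, i.e. m_theo = 0.1975 × 24.31 = 4.802 g.
Efficiency = m_actual / m_theo = 3.41 / 4.802 = 71.0 %.

71.0 %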